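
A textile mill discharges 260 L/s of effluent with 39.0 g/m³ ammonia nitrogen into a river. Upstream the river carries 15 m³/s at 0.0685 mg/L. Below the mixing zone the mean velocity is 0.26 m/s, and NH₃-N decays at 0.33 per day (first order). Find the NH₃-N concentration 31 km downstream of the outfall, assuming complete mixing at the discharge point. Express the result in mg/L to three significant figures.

0.464 mg/L

260 L/s = 0.26 m³/s.
After complete mixing, C₀ = (0.26·39 + 15·0.0685) / 15.26 = 0.7318 mg/L.
Travel time t = 3.1e+04 m / 0.26 m/s = 1.192e+05 s = 1.38 d.
C = 0.7318·exp(−0.33·1.38) = 0.7318·0.6342 = 0.4641 mg/L.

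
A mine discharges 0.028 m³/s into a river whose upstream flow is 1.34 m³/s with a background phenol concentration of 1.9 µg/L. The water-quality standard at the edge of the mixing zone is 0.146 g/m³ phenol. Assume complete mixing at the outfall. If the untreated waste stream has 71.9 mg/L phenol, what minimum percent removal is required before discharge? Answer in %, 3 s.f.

1.9 µg/L = 0.0019 mg/L.
Mass balance: 0.146·1.368 = 0.028·Cₑ + 1.34·0.0019.
Cₑ = (0.1997 − 0.002546) / 0.028 = 7.042 mg/L.
Required removal = 1 − 7.042/71.9 = 90.21 %.

90.2 %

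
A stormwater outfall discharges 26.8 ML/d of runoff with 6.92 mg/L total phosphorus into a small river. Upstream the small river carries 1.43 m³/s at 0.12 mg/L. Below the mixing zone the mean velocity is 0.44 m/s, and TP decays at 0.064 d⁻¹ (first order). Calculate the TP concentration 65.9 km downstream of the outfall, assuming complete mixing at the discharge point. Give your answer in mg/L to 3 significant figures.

1.19 mg/L

26.8 ML/d = 0.3102 m³/s.
After complete mixing, C₀ = (0.3102·6.92 + 1.43·0.12) / 1.74 = 1.332 mg/L.
Travel time t = 6.59e+04 m / 0.44 m/s = 1.498e+05 s = 1.733 d.
C = 1.332·exp(−0.064·1.733) = 1.332·0.895 = 1.192 mg/L.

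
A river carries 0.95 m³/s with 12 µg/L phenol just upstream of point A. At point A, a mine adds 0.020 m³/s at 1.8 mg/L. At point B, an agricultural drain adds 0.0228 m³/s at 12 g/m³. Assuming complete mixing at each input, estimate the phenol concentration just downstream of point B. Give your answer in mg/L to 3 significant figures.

12 µg/L = 0.012 mg/L.
After input A: C = (0.95·0.012 + 0.02·1.8) / 0.97 = 0.04887 mg/L.
After input B: C = (0.97·0.04887 + 0.0228·12) / 0.9928 = 0.3233 mg/L.

0.323 mg/L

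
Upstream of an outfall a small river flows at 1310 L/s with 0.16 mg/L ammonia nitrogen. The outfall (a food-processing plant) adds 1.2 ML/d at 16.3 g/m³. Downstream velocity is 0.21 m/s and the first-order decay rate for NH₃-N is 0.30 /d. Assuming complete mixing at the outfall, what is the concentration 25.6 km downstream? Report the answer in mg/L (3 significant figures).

1.2 ML/d = 0.01389 m³/s.
1310 L/s = 1.31 m³/s.
After complete mixing, C₀ = (0.01389·16.3 + 1.31·0.16) / 1.324 = 0.3293 mg/L.
Travel time t = 2.56e+04 m / 0.21 m/s = 1.219e+05 s = 1.411 d.
C = 0.3293·exp(−0.30·1.411) = 0.3293·0.6549 = 0.2157 mg/L.

0.216 mg/L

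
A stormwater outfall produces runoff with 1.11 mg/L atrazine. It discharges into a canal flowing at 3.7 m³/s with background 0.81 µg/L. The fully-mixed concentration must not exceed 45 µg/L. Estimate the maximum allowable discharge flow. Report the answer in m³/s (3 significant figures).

0.154 m³/s

0.81 µg/L = 0.00081 mg/L.
45 µg/L = 0.045 mg/L.
Mass balance at complete mixing: C_std·(Q_w + Q_r) = Q_w·C_e + Q_r·C_b.
Rearranging, Q_w = Q_r·(C_std − C_b)/(C_e − C_std) = 3.7·(0.045 − 0.00081) / (1.11 − 0.045) = 0.1535 m³/s.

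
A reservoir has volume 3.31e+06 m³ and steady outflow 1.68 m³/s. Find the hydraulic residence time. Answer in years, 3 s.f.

0.0624 yr

Q = 1.68 m³/s × 3.156e+07 s/yr = 5.302e+07 m³/yr.
Hydraulic residence time τ = V/Q = 3.31e+06/5.302e+07 = 0.06243 yr.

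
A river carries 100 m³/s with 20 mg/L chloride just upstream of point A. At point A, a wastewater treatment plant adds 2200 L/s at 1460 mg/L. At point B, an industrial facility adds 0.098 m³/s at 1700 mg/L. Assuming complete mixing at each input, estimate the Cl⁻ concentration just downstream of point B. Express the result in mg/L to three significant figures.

52.6 mg/L

2200 L/s = 2.2 m³/s.
After input A: C = (100·20 + 2.2·1460) / 102.2 = 51 mg/L.
After input B: C = (102.2·51 + 0.098·1700) / 102.3 = 52.58 mg/L.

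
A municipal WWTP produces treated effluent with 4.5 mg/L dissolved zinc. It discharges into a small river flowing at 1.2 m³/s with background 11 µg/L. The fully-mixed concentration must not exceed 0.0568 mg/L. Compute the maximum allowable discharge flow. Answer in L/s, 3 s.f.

11 µg/L = 0.011 mg/L.
Mass balance at complete mixing: C_std·(Q_w + Q_r) = Q_w·C_e + Q_r·C_b.
Rearranging, Q_w = Q_r·(C_std − C_b)/(C_e − C_std) = 1.2·(0.0568 − 0.011) / (4.5 − 0.0568) = 0.01237 m³/s.
= 12.37 L/s.

12.4 L/s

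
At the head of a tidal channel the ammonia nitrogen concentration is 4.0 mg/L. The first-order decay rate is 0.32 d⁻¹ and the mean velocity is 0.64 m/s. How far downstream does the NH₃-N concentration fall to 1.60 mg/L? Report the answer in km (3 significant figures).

158 km

From C = C₀·e^(−kt), t = ln(C₀/C)/k = ln(4.0/1.60)/0.32 = 0.9163/0.32 = 2.863 d.
Distance = v·t = 0.64 m/s × 2.474e+05 s = 1.583e+05 m = 158.3 km.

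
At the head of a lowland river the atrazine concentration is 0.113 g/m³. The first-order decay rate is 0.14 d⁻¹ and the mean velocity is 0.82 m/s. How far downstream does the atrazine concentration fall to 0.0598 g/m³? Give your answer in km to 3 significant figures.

322 km

From C = C₀·e^(−kt), t = ln(C₀/C)/k = ln(0.113/0.0598)/0.14 = 0.6364/0.14 = 4.546 d.
Distance = v·t = 0.82 m/s × 3.927e+05 s = 3.22e+05 m = 322 km.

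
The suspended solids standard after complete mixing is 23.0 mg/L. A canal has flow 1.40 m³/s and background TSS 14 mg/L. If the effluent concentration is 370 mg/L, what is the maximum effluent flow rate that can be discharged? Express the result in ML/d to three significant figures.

3.14 ML/d

Mass balance at complete mixing: C_std·(Q_w + Q_r) = Q_w·C_e + Q_r·C_b.
Rearranging, Q_w = Q_r·(C_std − C_b)/(C_e − C_std) = 1.40·(23 − 14) / (370 − 23) = 0.03631 m³/s.
= 3.137 ML/d.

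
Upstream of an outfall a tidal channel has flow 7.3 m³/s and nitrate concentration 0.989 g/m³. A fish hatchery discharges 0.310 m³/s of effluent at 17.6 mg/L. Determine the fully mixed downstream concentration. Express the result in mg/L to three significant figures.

1.67 mg/L

Conservation of mass across the mixing zone: C = (0.31·17.6 + 7.3·0.989) / (0.31 + 7.3) = 12.68/7.61 = 1.666 mg/L.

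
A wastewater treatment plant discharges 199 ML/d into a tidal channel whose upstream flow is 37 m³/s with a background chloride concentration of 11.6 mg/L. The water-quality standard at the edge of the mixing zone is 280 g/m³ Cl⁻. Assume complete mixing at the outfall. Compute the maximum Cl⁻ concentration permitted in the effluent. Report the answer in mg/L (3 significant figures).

199 ML/d = 2.303 m³/s.
Mass balance: 280·39.3 = 2.303·Cₑ + 37·11.6.
Cₑ = (1.1e+04 − 429.2) / 2.303 = 4592 mg/L.

4590 mg/L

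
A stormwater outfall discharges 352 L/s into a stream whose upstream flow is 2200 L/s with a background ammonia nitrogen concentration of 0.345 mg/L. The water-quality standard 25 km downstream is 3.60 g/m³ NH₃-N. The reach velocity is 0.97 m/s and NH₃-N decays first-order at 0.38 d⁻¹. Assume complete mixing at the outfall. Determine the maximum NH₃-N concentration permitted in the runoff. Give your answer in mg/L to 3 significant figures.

352 L/s = 0.352 m³/s.
2200 L/s = 2.2 m³/s.
Travel time to the compliance point: t = 2.5e+04/0.97 = 2.577e+04 s = 0.2983 d; decay factor exp(−0.38·0.2983) = 0.8928.
So the concentration just after mixing may be at most 3.6/0.8928 = 4.032 mg/L.
Mass balance: 4.032·2.552 = 0.352·Cₑ + 2.2·0.345.
Cₑ = (10.29 − 0.759) / 0.352 = 27.08 mg/L.

27.1 mg/L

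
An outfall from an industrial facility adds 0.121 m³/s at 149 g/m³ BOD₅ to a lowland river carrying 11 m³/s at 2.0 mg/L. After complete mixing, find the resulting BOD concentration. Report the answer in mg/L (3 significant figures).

3.60 mg/L

Conservation of mass across the mixing zone: C = (0.121·149 + 11·2) / (0.121 + 11) = 40.03/11.12 = 3.599 mg/L.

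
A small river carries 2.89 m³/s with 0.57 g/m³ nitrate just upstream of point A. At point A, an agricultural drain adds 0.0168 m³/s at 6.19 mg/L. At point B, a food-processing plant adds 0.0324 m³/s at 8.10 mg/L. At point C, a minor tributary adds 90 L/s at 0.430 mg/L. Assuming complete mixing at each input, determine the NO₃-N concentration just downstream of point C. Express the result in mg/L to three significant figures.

0.678 mg/L

After input A: C = (2.89·0.57 + 0.0168·6.19) / 2.907 = 0.6025 mg/L.
After input B: C = (2.907·0.6025 + 0.0324·8.1) / 2.939 = 0.6851 mg/L.
90 L/s = 0.09 m³/s.
After input C: C = (2.939·0.6851 + 0.09·0.43) / 3.029 = 0.6775 mg/L.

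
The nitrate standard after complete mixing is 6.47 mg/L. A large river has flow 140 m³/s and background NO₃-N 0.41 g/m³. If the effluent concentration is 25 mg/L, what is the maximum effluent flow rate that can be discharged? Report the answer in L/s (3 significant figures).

45800 L/s

Mass balance at complete mixing: C_std·(Q_w + Q_r) = Q_w·C_e + Q_r·C_b.
Rearranging, Q_w = Q_r·(C_std − C_b)/(C_e − C_std) = 140·(6.47 − 0.41) / (25 − 6.47) = 45.79 m³/s.
= 4.579e+04 L/s.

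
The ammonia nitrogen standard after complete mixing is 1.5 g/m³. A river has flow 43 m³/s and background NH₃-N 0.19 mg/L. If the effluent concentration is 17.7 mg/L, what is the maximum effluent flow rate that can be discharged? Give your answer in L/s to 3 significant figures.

Mass balance at complete mixing: C_std·(Q_w + Q_r) = Q_w·C_e + Q_r·C_b.
Rearranging, Q_w = Q_r·(C_std − C_b)/(C_e − C_std) = 43·(1.5 − 0.19) / (17.7 − 1.5) = 3.477 m³/s.
= 3477 L/s.

3480 L/s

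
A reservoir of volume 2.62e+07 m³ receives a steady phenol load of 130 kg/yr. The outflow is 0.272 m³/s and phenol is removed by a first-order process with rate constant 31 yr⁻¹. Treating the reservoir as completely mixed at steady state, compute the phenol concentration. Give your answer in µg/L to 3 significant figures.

Outflow Q = 0.272 m³/s × 3.156e+07 s/yr = 8.584e+06 m³/yr.
Steady-state CSTR mass balance: W = Q·C + k·V·C, so C = W/(Q + kV).
Q + kV = 8.584e+06 + 31·2.62e+07 = 8.208e+08 m³/yr.
C = 130/8.208e+08 = 1.584e-07 kg/m³ = 0.0001584 mg/L = 0.1584 µg/L.

0.158 µg/L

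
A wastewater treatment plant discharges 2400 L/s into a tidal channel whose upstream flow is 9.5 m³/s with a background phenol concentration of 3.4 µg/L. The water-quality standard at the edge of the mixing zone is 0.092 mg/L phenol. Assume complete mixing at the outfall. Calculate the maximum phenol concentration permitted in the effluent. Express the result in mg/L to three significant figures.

0.443 mg/L

2400 L/s = 2.4 m³/s.
3.4 µg/L = 0.0034 mg/L.
Mass balance: 0.092·11.9 = 2.4·Cₑ + 9.5·0.0034.
Cₑ = (1.095 − 0.0323) / 2.4 = 0.4427 mg/L.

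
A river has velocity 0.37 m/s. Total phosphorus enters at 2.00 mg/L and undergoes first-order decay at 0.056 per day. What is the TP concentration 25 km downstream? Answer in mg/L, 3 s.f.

Travel time t = 25 km / 0.37 m/s = 2.5e+04/0.37 = 6.757e+04 s = 0.782 d.
First-order decay: C = 2.00·exp(−0.056·0.782) = 2.00·0.9572 = 1.914 mg/L.

1.91 mg/L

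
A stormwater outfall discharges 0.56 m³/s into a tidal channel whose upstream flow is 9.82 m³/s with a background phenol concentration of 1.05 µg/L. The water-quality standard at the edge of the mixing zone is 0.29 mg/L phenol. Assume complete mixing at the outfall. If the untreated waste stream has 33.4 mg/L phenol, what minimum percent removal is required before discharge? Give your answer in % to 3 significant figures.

84.0 %

1.05 µg/L = 0.00105 mg/L.
Mass balance: 0.29·10.38 = 0.56·Cₑ + 9.82·0.00105.
Cₑ = (3.01 − 0.01031) / 0.56 = 5.357 mg/L.
Required removal = 1 − 5.357/33.4 = 83.96 %.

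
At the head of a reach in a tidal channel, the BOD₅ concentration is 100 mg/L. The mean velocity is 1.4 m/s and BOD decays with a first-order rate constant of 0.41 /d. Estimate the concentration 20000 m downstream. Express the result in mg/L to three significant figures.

93.4 mg/L

Travel time t = 20000 m / 1.4 m/s = 2e+04/1.4 = 1.429e+04 s = 0.1653 d.
First-order decay: C = 100·exp(−0.41·0.1653) = 100·0.9345 = 93.45 mg/L.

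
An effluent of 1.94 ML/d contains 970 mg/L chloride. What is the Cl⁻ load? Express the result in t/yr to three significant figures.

1.94 ML/d = 0.02245 m³/s.
Mass flux = Q·C = 0.02245 m³/s × 970 g/m³ = 21.78 g/s.
= 21.78 g/s × 31.56 = 687.3 t/yr.

687 t/yr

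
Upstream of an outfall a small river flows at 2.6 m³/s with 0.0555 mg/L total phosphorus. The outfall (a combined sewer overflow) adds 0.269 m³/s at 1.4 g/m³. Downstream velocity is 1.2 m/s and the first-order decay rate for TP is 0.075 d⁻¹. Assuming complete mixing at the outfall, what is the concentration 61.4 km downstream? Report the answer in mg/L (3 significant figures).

After complete mixing, C₀ = (0.269·1.4 + 2.6·0.0555) / 2.869 = 0.1816 mg/L.
Travel time t = 6.14e+04 m / 1.2 m/s = 5.117e+04 s = 0.5922 d.
C = 0.1816·exp(−0.075·0.5922) = 0.1816·0.9566 = 0.1737 mg/L.

0.174 mg/L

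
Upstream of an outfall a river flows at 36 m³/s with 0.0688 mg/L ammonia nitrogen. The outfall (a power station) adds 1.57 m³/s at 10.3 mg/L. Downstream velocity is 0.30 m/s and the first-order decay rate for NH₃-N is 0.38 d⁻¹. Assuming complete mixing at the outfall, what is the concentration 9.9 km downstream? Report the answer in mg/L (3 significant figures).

0.429 mg/L

After complete mixing, C₀ = (1.57·10.3 + 36·0.0688) / 37.57 = 0.4963 mg/L.
Travel time t = 9900 m / 0.30 m/s = 3.3e+04 s = 0.3819 d.
C = 0.4963·exp(−0.38·0.3819) = 0.4963·0.8649 = 0.4293 mg/L.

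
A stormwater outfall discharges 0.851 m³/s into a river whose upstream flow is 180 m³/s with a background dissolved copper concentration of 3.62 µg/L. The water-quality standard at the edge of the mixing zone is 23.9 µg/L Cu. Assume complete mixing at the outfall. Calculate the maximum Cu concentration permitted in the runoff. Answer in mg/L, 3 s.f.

4.31 mg/L

3.62 µg/L = 0.00362 mg/L.
23.9 µg/L = 0.0239 mg/L.
Mass balance: 0.0239·180.9 = 0.851·Cₑ + 180·0.00362.
Cₑ = (4.322 − 0.6516) / 0.851 = 4.313 mg/L.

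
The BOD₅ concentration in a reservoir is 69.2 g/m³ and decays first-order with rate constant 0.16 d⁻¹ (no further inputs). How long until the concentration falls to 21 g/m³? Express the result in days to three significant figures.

t = ln(C₀/C)/k = ln(69.2/21)/0.16 = 1.192/0.16 = 7.453 d.

7.45 d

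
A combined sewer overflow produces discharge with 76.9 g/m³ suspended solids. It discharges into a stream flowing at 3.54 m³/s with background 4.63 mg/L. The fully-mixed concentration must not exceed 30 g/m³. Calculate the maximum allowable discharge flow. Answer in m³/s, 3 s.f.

1.91 m³/s

Mass balance at complete mixing: C_std·(Q_w + Q_r) = Q_w·C_e + Q_r·C_b.
Rearranging, Q_w = Q_r·(C_std − C_b)/(C_e − C_std) = 3.54·(30 − 4.63) / (76.9 − 30) = 1.915 m³/s.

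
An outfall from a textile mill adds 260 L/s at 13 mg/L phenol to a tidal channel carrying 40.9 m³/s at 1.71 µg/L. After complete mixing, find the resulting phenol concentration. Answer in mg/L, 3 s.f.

260 L/s = 0.26 m³/s.
1.71 µg/L = 0.00171 mg/L.
Conservation of mass across the mixing zone: C = (0.26·13 + 40.9·0.00171) / (0.26 + 40.9) = 3.45/41.16 = 0.08382 mg/L.

0.0838 mg/L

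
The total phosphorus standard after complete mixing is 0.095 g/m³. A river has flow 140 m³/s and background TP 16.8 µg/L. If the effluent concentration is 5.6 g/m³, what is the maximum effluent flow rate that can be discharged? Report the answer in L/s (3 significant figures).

16.8 µg/L = 0.0168 mg/L.
Mass balance at complete mixing: C_std·(Q_w + Q_r) = Q_w·C_e + Q_r·C_b.
Rearranging, Q_w = Q_r·(C_std − C_b)/(C_e − C_std) = 140·(0.095 − 0.0168) / (5.6 − 0.095) = 1.989 m³/s.
= 1989 L/s.

1990 L/s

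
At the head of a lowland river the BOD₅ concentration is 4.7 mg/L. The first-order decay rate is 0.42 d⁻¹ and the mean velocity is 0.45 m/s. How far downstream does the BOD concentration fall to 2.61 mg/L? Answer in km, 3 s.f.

From C = C₀·e^(−kt), t = ln(C₀/C)/k = ln(4.7/2.61)/0.42 = 0.5882/0.42 = 1.401 d.
Distance = v·t = 0.45 m/s × 1.21e+05 s = 5.445e+04 m = 54.45 km.

54.5 km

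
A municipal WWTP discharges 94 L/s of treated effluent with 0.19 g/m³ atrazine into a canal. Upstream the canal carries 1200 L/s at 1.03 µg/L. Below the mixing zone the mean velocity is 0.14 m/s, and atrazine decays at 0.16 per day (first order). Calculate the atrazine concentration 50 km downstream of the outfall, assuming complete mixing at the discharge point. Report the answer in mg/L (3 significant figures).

94 L/s = 0.094 m³/s.
1200 L/s = 1.2 m³/s.
1.03 µg/L = 0.00103 mg/L.
After complete mixing, C₀ = (0.094·0.19 + 1.2·0.00103) / 1.294 = 0.01476 mg/L.
Travel time t = 5e+04 m / 0.14 m/s = 3.571e+05 s = 4.134 d.
C = 0.01476·exp(−0.16·4.134) = 0.01476·0.5161 = 0.007617 mg/L.

0.00762 mg/L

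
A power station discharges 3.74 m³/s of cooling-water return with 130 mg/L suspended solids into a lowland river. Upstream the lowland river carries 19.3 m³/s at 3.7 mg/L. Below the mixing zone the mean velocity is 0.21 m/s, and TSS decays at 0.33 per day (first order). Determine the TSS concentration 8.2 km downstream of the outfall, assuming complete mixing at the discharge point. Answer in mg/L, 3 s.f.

After complete mixing, C₀ = (3.74·130 + 19.3·3.7) / 23.04 = 24.2 mg/L.
Travel time t = 8200 m / 0.21 m/s = 3.905e+04 s = 0.4519 d.
C = 24.2·exp(−0.33·0.4519) = 24.2·0.8614 = 20.85 mg/L.

20.8 mg/L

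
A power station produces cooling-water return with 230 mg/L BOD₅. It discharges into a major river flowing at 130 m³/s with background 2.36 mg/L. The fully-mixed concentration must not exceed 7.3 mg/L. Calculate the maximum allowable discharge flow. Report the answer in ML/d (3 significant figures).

Mass balance at complete mixing: C_std·(Q_w + Q_r) = Q_w·C_e + Q_r·C_b.
Rearranging, Q_w = Q_r·(C_std − C_b)/(C_e − C_std) = 130·(7.3 − 2.36) / (230 − 7.3) = 2.884 m³/s.
= 249.2 ML/d.

249 ML/d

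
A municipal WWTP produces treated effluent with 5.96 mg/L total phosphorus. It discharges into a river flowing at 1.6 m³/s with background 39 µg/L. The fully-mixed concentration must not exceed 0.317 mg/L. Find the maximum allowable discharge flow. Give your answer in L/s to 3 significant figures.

39 µg/L = 0.039 mg/L.
Mass balance at complete mixing: C_std·(Q_w + Q_r) = Q_w·C_e + Q_r·C_b.
Rearranging, Q_w = Q_r·(C_std − C_b)/(C_e − C_std) = 1.6·(0.317 − 0.039) / (5.96 − 0.317) = 0.07882 m³/s.
= 78.82 L/s.

78.8 L/s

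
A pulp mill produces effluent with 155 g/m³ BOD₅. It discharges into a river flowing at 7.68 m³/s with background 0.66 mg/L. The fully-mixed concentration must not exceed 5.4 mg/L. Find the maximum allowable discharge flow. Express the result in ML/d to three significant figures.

21.0 ML/d

Mass balance at complete mixing: C_std·(Q_w + Q_r) = Q_w·C_e + Q_r·C_b.
Rearranging, Q_w = Q_r·(C_std − C_b)/(C_e − C_std) = 7.68·(5.4 − 0.66) / (155 − 5.4) = 0.2433 m³/s.
= 21.02 ML/d.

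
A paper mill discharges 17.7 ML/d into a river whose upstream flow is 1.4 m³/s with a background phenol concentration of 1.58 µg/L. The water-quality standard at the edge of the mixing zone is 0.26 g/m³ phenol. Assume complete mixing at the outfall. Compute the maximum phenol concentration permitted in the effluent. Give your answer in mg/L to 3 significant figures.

2.03 mg/L

17.7 ML/d = 0.2049 m³/s.
1.58 µg/L = 0.00158 mg/L.
Mass balance: 0.26·1.605 = 0.2049·Cₑ + 1.4·0.00158.
Cₑ = (0.4173 − 0.002212) / 0.2049 = 2.026 mg/L.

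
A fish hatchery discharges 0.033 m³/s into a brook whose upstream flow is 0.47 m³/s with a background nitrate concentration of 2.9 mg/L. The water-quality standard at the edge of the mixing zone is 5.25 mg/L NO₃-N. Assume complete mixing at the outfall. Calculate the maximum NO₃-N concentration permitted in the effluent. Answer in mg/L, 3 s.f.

Mass balance: 5.25·0.503 = 0.033·Cₑ + 0.47·2.9.
Cₑ = (2.641 − 1.363) / 0.033 = 38.72 mg/L.

38.7 mg/L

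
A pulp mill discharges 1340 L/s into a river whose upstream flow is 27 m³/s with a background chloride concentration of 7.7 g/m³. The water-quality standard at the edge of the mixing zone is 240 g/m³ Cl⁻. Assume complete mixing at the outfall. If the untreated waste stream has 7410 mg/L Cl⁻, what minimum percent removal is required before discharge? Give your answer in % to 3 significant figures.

1340 L/s = 1.34 m³/s.
Mass balance: 240·28.34 = 1.34·Cₑ + 27·7.7.
Cₑ = (6802 − 207.9) / 1.34 = 4921 mg/L.
Required removal = 1 − 4921/7410 = 33.59 %.

33.6 %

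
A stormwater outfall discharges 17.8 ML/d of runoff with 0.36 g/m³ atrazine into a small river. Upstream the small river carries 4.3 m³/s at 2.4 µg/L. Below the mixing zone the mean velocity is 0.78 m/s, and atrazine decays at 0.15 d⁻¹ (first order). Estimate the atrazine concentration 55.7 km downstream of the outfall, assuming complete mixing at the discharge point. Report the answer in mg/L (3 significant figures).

17.8 ML/d = 0.206 m³/s.
2.4 µg/L = 0.0024 mg/L.
After complete mixing, C₀ = (0.206·0.36 + 4.3·0.0024) / 4.506 = 0.01875 mg/L.
Travel time t = 5.57e+04 m / 0.78 m/s = 7.141e+04 s = 0.8265 d.
C = 0.01875·exp(−0.15·0.8265) = 0.01875·0.8834 = 0.01656 mg/L.

0.0166 mg/L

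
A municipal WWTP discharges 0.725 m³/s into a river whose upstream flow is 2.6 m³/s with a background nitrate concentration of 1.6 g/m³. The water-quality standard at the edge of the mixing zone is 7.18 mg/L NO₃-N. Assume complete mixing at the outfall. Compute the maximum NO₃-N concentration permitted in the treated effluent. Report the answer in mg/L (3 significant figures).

27.2 mg/L

Mass balance: 7.18·3.325 = 0.725·Cₑ + 2.6·1.6.
Cₑ = (23.87 − 4.16) / 0.725 = 27.19 mg/L.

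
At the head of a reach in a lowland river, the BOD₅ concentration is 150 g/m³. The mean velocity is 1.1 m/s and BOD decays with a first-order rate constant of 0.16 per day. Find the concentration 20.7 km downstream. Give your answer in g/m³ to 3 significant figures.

Travel time t = 20.7 km / 1.1 m/s = 2.07e+04/1.1 = 1.882e+04 s = 0.2178 d.
First-order decay: C = 150·exp(−0.16·0.2178) = 150·0.9658 = 144.9 g/m³.

145 g/m³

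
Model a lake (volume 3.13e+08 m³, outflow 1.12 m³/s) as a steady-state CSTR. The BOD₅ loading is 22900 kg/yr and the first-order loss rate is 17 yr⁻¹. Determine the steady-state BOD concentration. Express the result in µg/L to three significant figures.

Outflow Q = 1.12 m³/s × 3.156e+07 s/yr = 3.534e+07 m³/yr.
Steady-state CSTR mass balance: W = Q·C + k·V·C, so C = W/(Q + kV).
Q + kV = 3.534e+07 + 17·3.13e+08 = 5.356e+09 m³/yr.
C = 22900/5.356e+09 = 4.275e-06 kg/m³ = 0.004275 mg/L = 4.275 µg/L.

4.28 µg/L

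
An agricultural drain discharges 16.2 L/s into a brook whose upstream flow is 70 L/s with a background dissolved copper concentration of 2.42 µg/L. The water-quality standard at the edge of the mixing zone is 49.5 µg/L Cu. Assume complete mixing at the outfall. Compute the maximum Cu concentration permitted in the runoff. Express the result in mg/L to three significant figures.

0.253 mg/L

16.2 L/s = 0.0162 m³/s.
70 L/s = 0.07 m³/s.
2.42 µg/L = 0.00242 mg/L.
49.5 µg/L = 0.0495 mg/L.
Mass balance: 0.0495·0.0862 = 0.0162·Cₑ + 0.07·0.00242.
Cₑ = (0.004267 − 0.0001694) / 0.0162 = 0.2529 mg/L.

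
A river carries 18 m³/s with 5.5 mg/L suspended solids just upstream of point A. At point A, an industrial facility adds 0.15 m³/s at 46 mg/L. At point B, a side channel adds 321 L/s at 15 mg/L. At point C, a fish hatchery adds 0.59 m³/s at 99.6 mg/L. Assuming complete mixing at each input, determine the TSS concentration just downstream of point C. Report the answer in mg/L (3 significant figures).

After input A: C = (18·5.5 + 0.15·46) / 18.15 = 5.835 mg/L.
321 L/s = 0.321 m³/s.
After input B: C = (18.15·5.835 + 0.321·15) / 18.47 = 5.994 mg/L.
After input C: C = (18.47·5.994 + 0.59·99.6) / 19.06 = 8.891 mg/L.

8.89 mg/L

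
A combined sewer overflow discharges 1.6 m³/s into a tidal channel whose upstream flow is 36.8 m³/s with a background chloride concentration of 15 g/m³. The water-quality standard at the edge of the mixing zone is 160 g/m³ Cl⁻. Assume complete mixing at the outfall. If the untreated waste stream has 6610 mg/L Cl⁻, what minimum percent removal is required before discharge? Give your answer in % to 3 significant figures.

47.1 %

Mass balance: 160·38.4 = 1.6·Cₑ + 36.8·15.
Cₑ = (6144 − 552) / 1.6 = 3495 mg/L.
Required removal = 1 − 3495/6610 = 47.13 %.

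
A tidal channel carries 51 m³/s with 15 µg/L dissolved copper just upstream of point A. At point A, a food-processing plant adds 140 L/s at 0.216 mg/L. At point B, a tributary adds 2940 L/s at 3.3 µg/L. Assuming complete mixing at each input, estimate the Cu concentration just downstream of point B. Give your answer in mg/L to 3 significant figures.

0.0149 mg/L

15 µg/L = 0.015 mg/L.
140 L/s = 0.14 m³/s.
After input A: C = (51·0.015 + 0.14·0.216) / 51.14 = 0.01555 mg/L.
2940 L/s = 2.94 m³/s.
3.3 µg/L = 0.0033 mg/L.
After input B: C = (51.14·0.01555 + 2.94·0.0033) / 54.08 = 0.01488 mg/L.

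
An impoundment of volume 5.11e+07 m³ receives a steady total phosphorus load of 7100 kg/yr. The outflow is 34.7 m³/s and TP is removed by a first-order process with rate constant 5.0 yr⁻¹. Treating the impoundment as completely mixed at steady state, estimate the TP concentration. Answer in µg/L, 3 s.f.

5.26 µg/L

Outflow Q = 34.7 m³/s × 3.156e+07 s/yr = 1.095e+09 m³/yr.
Steady-state CSTR mass balance: W = Q·C + k·V·C, so C = W/(Q + kV).
Q + kV = 1.095e+09 + 5.0·5.11e+07 = 1.351e+09 m³/yr.
C = 7100/1.351e+09 = 5.257e-06 kg/m³ = 0.005257 mg/L = 5.257 µg/L.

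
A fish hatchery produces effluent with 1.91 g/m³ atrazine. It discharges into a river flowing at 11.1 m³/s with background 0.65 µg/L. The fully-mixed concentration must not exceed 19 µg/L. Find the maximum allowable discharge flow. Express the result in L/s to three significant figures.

0.65 µg/L = 0.00065 mg/L.
19 µg/L = 0.019 mg/L.
Mass balance at complete mixing: C_std·(Q_w + Q_r) = Q_w·C_e + Q_r·C_b.
Rearranging, Q_w = Q_r·(C_std − C_b)/(C_e − C_std) = 11.1·(0.019 − 0.00065) / (1.91 − 0.019) = 0.1077 m³/s.
= 107.7 L/s.

108 L/s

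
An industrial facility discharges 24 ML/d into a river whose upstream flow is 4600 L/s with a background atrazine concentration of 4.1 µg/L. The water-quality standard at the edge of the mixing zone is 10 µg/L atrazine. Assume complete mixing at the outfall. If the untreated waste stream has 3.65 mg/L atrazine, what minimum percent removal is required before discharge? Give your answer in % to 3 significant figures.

97.0 %

24 ML/d = 0.2778 m³/s.
4600 L/s = 4.6 m³/s.
4.1 µg/L = 0.0041 mg/L.
10 µg/L = 0.01 mg/L.
Mass balance: 0.01·4.878 = 0.2778·Cₑ + 4.6·0.0041.
Cₑ = (0.04878 − 0.01886) / 0.2778 = 0.1077 mg/L.
Required removal = 1 − 0.1077/3.65 = 97.05 %.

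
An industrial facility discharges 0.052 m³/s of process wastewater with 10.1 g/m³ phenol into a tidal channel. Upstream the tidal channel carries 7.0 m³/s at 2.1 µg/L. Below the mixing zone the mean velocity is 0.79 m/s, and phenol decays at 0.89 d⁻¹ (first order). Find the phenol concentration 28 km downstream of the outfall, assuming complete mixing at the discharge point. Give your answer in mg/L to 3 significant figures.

0.0531 mg/L

2.1 µg/L = 0.0021 mg/L.
After complete mixing, C₀ = (0.052·10.1 + 7·0.0021) / 7.052 = 0.07656 mg/L.
Travel time t = 2.8e+04 m / 0.79 m/s = 3.544e+04 s = 0.4102 d.
C = 0.07656·exp(−0.89·0.4102) = 0.07656·0.6941 = 0.05314 mg/L.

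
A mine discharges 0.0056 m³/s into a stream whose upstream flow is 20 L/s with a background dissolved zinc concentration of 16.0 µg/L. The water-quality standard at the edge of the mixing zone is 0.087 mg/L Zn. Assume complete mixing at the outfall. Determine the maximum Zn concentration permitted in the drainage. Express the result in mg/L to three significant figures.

20 L/s = 0.02 m³/s.
16.0 µg/L = 0.016 mg/L.
Mass balance: 0.087·0.0256 = 0.0056·Cₑ + 0.02·0.016.
Cₑ = (0.002227 − 0.00032) / 0.0056 = 0.3406 mg/L.

0.341 mg/L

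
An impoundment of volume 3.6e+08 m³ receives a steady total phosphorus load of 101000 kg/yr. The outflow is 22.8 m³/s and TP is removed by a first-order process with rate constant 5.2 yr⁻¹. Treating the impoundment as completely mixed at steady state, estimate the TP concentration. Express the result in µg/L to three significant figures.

39.0 µg/L

Outflow Q = 22.8 m³/s × 3.156e+07 s/yr = 7.195e+08 m³/yr.
Steady-state CSTR mass balance: W = Q·C + k·V·C, so C = W/(Q + kV).
Q + kV = 7.195e+08 + 5.2·3.6e+08 = 2.592e+09 m³/yr.
C = 101000/2.592e+09 = 3.897e-05 kg/m³ = 0.03897 mg/L = 38.97 µg/L.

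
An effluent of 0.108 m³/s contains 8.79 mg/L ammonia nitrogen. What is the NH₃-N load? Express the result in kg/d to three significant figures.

Mass flux = Q·C = 0.108 m³/s × 8.79 g/m³ = 0.9493 g/s.
= 0.9493 g/s × 86.4 = 82.02 kg/d.

82.0 kg/d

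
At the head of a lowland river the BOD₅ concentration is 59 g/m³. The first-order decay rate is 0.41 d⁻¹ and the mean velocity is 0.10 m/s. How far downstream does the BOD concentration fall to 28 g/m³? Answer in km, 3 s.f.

15.7 km

From C = C₀·e^(−kt), t = ln(C₀/C)/k = ln(59/28)/0.41 = 0.7453/0.41 = 1.818 d.
Distance = v·t = 0.10 m/s × 1.571e+05 s = 1.571e+04 m = 15.71 km.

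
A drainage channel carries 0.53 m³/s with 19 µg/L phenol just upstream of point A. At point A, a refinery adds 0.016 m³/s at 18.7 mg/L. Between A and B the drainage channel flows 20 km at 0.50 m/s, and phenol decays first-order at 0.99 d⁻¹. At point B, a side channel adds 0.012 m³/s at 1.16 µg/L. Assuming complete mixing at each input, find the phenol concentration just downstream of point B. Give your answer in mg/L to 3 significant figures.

0.350 mg/L

19 µg/L = 0.019 mg/L.
After input A: C = (0.53·0.019 + 0.016·18.7) / 0.546 = 0.5664 mg/L.
Over the 20 km reach to input B (t = 4e+04 s = 0.463 d), decay gives C = 0.5664·exp(−0.99·0.463) = 0.3582 mg/L.
1.16 µg/L = 0.00116 mg/L.
After input B: C = (0.546·0.3582 + 0.012·0.00116) / 0.558 = 0.3505 mg/L.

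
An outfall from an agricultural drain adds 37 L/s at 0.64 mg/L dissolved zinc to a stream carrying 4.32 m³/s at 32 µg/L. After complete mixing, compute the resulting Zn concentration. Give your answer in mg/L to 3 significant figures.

0.0372 mg/L

37 L/s = 0.037 m³/s.
32 µg/L = 0.032 mg/L.
By mass balance at complete mixing, C = (0.037·0.64 + 4.32·0.032) / (0.037 + 4.32) = 0.1619/4.357 = 0.03716 mg/L.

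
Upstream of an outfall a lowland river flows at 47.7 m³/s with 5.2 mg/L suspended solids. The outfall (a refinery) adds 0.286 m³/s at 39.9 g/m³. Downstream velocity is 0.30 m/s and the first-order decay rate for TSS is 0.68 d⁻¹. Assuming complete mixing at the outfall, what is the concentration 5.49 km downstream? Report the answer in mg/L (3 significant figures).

After complete mixing, C₀ = (0.286·39.9 + 47.7·5.2) / 47.99 = 5.407 mg/L.
Travel time t = 5490 m / 0.30 m/s = 1.83e+04 s = 0.2118 d.
C = 5.407·exp(−0.68·0.2118) = 5.407·0.8659 = 4.682 mg/L.

4.68 mg/L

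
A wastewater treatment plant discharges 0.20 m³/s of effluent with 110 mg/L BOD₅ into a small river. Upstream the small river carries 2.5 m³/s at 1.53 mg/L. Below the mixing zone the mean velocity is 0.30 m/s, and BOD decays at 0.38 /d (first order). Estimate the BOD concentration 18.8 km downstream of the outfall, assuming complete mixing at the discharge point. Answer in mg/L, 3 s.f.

7.26 mg/L

After complete mixing, C₀ = (0.2·110 + 2.5·1.53) / 2.7 = 9.565 mg/L.
Travel time t = 1.88e+04 m / 0.30 m/s = 6.267e+04 s = 0.7253 d.
C = 9.565·exp(−0.38·0.7253) = 9.565·0.7591 = 7.261 mg/L.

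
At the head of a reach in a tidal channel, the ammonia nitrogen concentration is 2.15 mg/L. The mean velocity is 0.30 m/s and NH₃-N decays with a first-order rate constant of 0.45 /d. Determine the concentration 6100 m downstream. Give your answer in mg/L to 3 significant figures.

1.93 mg/L

Travel time t = 6100 m / 0.30 m/s = 6100/0.30 = 2.033e+04 s = 0.2353 d.
First-order decay: C = 2.15·exp(−0.45·0.2353) = 2.15·0.8995 = 1.934 mg/L.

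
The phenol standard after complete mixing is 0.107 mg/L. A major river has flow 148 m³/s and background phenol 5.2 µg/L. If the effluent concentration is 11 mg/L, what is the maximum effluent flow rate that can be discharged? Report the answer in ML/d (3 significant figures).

5.2 µg/L = 0.0052 mg/L.
Mass balance at complete mixing: C_std·(Q_w + Q_r) = Q_w·C_e + Q_r·C_b.
Rearranging, Q_w = Q_r·(C_std − C_b)/(C_e − C_std) = 148·(0.107 − 0.0052) / (11 − 0.107) = 1.383 m³/s.
= 119.5 ML/d.

120 ML/d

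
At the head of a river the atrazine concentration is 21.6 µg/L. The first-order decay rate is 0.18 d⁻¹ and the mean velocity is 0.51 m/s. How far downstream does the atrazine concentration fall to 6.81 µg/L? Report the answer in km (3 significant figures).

283 km

From C = C₀·e^(−kt), t = ln(C₀/C)/k = ln(21.6/6.81)/0.18 = 1.154/0.18 = 6.413 d.
Distance = v·t = 0.51 m/s × 5.541e+05 s = 2.826e+05 m = 282.6 km.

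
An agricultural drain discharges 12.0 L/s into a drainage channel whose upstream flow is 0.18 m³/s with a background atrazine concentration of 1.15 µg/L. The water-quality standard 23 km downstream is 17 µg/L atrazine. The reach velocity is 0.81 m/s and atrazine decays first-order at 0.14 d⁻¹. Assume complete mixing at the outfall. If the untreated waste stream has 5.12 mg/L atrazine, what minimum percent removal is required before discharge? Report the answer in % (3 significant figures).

12.0 L/s = 0.012 m³/s.
1.15 µg/L = 0.00115 mg/L.
17 µg/L = 0.017 mg/L.
Travel time to the compliance point: t = 2.3e+04/0.81 = 2.84e+04 s = 0.3286 d; decay factor exp(−0.14·0.3286) = 0.955.
So the concentration just after mixing may be at most 0.017/0.955 = 0.0178 mg/L.
Mass balance: 0.0178·0.192 = 0.012·Cₑ + 0.18·0.00115.
Cₑ = (0.003418 − 0.000207) / 0.012 = 0.2676 mg/L.
Required removal = 1 − 0.2676/5.12 = 94.77 %.

94.8 %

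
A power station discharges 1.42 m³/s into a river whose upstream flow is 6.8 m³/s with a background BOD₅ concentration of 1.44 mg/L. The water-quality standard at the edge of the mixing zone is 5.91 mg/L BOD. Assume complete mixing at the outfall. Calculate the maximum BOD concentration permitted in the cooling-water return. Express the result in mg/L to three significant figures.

Mass balance: 5.91·8.22 = 1.42·Cₑ + 6.8·1.44.
Cₑ = (48.58 − 9.792) / 1.42 = 27.32 mg/L.

27.3 mg/L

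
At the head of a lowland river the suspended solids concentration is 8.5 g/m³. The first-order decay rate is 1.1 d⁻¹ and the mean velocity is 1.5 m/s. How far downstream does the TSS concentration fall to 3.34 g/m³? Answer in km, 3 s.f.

From C = C₀·e^(−kt), t = ln(C₀/C)/k = ln(8.5/3.34)/1.1 = 0.9341/1.1 = 0.8492 d.
Distance = v·t = 1.5 m/s × 7.337e+04 s = 1.101e+05 m = 110.1 km.

110 km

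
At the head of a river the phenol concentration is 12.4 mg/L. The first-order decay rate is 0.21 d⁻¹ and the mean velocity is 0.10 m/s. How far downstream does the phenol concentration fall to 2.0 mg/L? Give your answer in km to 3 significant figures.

75.1 km

From C = C₀·e^(−kt), t = ln(C₀/C)/k = ln(12.4/2.0)/0.21 = 1.825/0.21 = 8.688 d.
Distance = v·t = 0.10 m/s × 7.507e+05 s = 7.507e+04 m = 75.07 km.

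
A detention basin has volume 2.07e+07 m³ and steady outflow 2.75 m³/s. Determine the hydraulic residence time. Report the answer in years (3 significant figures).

0.239 yr

Q = 2.75 m³/s × 3.156e+07 s/yr = 8.678e+07 m³/yr.
Hydraulic residence time τ = V/Q = 2.07e+07/8.678e+07 = 0.2385 yr.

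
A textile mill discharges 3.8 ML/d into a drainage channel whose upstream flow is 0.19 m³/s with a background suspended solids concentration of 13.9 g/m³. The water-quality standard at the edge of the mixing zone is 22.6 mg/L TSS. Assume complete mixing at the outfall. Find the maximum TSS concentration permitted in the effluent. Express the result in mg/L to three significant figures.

3.8 ML/d = 0.04398 m³/s.
Mass balance: 22.6·0.234 = 0.04398·Cₑ + 0.19·13.9.
Cₑ = (5.288 − 2.641) / 0.04398 = 60.18 mg/L.

60.2 mg/L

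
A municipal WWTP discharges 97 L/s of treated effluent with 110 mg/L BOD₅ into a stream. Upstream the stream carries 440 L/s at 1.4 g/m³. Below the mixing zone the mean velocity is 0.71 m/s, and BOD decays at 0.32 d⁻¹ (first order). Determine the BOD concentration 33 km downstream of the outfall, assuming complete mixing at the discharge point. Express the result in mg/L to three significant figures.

17.7 mg/L

97 L/s = 0.097 m³/s.
440 L/s = 0.44 m³/s.
After complete mixing, C₀ = (0.097·110 + 0.44·1.4) / 0.537 = 21.02 mg/L.
Travel time t = 3.3e+04 m / 0.71 m/s = 4.648e+04 s = 0.5379 d.
C = 21.02·exp(−0.32·0.5379) = 21.02·0.8419 = 17.69 mg/L.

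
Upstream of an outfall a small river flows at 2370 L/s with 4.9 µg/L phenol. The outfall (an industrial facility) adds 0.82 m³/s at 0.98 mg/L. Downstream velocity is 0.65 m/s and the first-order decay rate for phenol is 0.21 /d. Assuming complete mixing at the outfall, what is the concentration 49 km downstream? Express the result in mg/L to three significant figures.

0.213 mg/L

2370 L/s = 2.37 m³/s.
4.9 µg/L = 0.0049 mg/L.
After complete mixing, C₀ = (0.82·0.98 + 2.37·0.0049) / 3.19 = 0.2556 mg/L.
Travel time t = 4.9e+04 m / 0.65 m/s = 7.538e+04 s = 0.8725 d.
C = 0.2556·exp(−0.21·0.8725) = 0.2556·0.8326 = 0.2128 mg/L.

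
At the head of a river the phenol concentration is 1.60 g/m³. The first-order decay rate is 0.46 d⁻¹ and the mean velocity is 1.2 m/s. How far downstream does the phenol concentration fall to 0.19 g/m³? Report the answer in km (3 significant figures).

From C = C₀·e^(−kt), t = ln(C₀/C)/k = ln(1.60/0.19)/0.46 = 2.131/0.46 = 4.632 d.
Distance = v·t = 1.2 m/s × 4.002e+05 s = 4.802e+05 m = 480.2 km.

480 km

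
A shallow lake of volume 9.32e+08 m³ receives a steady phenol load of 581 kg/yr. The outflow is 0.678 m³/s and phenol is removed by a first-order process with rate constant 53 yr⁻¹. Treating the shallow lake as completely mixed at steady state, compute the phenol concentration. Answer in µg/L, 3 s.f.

0.0118 µg/L

Outflow Q = 0.678 m³/s × 3.156e+07 s/yr = 2.14e+07 m³/yr.
Steady-state CSTR mass balance: W = Q·C + k·V·C, so C = W/(Q + kV).
Q + kV = 2.14e+07 + 53·9.32e+08 = 4.942e+10 m³/yr.
C = 581/4.942e+10 = 1.176e-08 kg/m³ = 1.176e-05 mg/L = 0.01176 µg/L.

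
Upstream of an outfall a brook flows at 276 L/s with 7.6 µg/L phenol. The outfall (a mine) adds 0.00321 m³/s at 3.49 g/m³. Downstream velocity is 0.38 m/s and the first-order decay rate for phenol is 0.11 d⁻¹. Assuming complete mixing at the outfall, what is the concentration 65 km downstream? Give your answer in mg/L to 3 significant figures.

0.0383 mg/L

276 L/s = 0.276 m³/s.
7.6 µg/L = 0.0076 mg/L.
After complete mixing, C₀ = (0.00321·3.49 + 0.276·0.0076) / 0.2792 = 0.04764 mg/L.
Travel time t = 6.5e+04 m / 0.38 m/s = 1.711e+05 s = 1.98 d.
C = 0.04764·exp(−0.11·1.98) = 0.04764·0.8043 = 0.03831 mg/L.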